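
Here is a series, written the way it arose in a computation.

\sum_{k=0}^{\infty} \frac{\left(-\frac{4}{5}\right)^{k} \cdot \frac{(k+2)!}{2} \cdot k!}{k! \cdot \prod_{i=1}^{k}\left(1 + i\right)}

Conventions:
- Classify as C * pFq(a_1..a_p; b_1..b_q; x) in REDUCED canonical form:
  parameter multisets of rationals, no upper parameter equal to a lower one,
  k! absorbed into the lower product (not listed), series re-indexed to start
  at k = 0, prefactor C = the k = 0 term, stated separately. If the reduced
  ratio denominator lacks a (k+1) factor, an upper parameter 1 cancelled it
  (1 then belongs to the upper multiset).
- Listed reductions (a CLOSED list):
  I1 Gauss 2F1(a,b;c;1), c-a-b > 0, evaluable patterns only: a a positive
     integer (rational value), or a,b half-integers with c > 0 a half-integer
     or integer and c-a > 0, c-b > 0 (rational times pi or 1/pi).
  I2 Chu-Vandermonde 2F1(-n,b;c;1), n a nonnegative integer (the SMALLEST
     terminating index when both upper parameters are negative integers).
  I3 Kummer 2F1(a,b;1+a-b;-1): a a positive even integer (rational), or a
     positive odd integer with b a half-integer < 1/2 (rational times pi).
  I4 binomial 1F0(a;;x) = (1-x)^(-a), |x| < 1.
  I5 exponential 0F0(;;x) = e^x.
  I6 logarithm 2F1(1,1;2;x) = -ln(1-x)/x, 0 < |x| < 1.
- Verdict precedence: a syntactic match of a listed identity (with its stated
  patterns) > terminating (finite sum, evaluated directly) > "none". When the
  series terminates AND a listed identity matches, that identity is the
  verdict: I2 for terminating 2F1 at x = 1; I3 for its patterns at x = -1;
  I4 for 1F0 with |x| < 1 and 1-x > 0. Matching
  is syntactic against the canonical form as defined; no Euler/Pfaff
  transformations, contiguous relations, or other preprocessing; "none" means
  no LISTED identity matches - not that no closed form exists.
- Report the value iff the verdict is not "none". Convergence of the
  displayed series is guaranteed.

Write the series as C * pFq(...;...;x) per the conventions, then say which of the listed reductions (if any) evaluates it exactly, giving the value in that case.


Reduced: x = -\frac{4}{5}, 2F1, upper = {1, 3}, lower = {2}, C = 1. Verdict: none. A 2F1 with upper {1, 3} fits none of I1-I6 at x = -\frac{4}{5}; the sum runs forever.

Key observation: t_0 = 1 here, and the factorial ratio (prefactor 1) (k+a-1)!/(a-1)! is a rising factorial (a)_k.
Ratio: r(k) = -\frac{4}{5} * (k+1) (k+3) / [(k+2) (k+1)] - rational in k, leading ratio -\frac{4}{5}; with t_0 = 1, classification follows.


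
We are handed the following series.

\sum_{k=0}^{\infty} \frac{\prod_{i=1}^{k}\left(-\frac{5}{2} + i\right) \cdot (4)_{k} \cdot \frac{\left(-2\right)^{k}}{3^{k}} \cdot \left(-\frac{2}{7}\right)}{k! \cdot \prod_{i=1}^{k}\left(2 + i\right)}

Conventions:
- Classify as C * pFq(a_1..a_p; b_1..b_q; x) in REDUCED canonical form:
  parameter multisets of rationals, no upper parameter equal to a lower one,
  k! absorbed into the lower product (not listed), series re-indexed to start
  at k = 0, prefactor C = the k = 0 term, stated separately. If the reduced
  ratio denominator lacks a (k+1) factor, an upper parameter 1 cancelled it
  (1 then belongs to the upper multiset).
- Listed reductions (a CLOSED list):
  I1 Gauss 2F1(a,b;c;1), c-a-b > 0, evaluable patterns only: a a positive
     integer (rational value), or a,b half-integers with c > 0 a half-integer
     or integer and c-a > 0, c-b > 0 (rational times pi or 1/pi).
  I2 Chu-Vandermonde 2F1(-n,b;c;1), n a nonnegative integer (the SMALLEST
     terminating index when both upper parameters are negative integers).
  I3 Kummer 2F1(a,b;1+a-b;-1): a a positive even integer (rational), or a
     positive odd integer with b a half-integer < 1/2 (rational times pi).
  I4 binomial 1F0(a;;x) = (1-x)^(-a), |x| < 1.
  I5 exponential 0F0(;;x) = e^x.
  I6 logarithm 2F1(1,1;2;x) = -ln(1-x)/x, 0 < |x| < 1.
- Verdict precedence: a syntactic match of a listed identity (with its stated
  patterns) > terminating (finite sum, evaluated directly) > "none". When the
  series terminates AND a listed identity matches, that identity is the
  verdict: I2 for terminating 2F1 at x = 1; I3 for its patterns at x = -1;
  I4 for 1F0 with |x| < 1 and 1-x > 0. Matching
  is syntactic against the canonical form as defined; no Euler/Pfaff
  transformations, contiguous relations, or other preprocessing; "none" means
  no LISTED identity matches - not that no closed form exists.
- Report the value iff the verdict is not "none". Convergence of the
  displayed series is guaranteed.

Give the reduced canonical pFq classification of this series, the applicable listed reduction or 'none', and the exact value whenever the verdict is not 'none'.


Prefactor -\frac{2}{7}, argument -\frac{2}{3}: 2F1 with upper {-\frac{3}{2}, 4} over lower {3}. Verdict: none. No listed pattern accepts 2F1(-\frac{3}{2}, 4; 3; -\frac{2}{3}).

The tell: from the first term -\frac{2}{7}: the two geometric factors (C = -2/7, x = -2/3) combine into one argument.
Term ratio: r(k) = -\frac{2}{3} * (k-\frac{3}{2}) (k+4) / [(k+3) (k+1)] - rational; roots negated = parameters, x = -\frac{2}{3}, C = -\frac{2}{7}.


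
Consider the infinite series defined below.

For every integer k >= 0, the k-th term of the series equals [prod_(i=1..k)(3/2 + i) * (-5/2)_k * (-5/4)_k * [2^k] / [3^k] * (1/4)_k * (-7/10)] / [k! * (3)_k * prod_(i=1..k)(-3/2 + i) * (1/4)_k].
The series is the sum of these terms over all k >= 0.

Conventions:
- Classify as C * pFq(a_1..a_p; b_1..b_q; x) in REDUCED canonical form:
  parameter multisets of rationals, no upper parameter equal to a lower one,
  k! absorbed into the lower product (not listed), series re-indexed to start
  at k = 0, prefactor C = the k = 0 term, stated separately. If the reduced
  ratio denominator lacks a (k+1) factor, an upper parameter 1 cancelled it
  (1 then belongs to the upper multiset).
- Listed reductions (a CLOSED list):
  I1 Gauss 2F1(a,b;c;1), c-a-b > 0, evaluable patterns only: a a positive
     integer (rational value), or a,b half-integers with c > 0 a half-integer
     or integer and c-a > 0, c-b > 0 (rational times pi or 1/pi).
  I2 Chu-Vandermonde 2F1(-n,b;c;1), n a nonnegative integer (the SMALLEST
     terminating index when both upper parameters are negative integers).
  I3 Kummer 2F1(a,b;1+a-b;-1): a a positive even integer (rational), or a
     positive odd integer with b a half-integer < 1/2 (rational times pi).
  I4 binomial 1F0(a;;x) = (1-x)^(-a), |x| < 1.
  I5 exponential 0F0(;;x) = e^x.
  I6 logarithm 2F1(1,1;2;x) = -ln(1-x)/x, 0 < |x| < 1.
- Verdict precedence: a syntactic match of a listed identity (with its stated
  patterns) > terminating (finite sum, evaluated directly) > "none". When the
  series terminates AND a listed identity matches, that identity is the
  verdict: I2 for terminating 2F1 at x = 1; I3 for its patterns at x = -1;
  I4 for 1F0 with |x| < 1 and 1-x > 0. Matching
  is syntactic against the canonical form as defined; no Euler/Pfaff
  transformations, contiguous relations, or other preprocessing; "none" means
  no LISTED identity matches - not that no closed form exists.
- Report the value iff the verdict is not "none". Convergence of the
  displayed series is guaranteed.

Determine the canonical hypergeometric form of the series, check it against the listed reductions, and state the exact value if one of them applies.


The tell: t_0 = -7/10 here, and the running product (C = -7/10) telescopes to a rising factorial.
Adjacent-term ratio: r(k) = (2/3) * (k-5/2) (k-5/4) (k+5/2) / [(k-1/2) (k+3) (k+1)] - rational in k. x = (2/3); t_0 = -7/10; negate the roots.

Prefactor -7/10, argument 2/3: 3F2 with upper {-5/2, -5/4, 5/2} over lower {-1/2, 3}. Verdict: none here - no I1-I6 shape fits x = 2/3 with lower {-1/2, 3}.


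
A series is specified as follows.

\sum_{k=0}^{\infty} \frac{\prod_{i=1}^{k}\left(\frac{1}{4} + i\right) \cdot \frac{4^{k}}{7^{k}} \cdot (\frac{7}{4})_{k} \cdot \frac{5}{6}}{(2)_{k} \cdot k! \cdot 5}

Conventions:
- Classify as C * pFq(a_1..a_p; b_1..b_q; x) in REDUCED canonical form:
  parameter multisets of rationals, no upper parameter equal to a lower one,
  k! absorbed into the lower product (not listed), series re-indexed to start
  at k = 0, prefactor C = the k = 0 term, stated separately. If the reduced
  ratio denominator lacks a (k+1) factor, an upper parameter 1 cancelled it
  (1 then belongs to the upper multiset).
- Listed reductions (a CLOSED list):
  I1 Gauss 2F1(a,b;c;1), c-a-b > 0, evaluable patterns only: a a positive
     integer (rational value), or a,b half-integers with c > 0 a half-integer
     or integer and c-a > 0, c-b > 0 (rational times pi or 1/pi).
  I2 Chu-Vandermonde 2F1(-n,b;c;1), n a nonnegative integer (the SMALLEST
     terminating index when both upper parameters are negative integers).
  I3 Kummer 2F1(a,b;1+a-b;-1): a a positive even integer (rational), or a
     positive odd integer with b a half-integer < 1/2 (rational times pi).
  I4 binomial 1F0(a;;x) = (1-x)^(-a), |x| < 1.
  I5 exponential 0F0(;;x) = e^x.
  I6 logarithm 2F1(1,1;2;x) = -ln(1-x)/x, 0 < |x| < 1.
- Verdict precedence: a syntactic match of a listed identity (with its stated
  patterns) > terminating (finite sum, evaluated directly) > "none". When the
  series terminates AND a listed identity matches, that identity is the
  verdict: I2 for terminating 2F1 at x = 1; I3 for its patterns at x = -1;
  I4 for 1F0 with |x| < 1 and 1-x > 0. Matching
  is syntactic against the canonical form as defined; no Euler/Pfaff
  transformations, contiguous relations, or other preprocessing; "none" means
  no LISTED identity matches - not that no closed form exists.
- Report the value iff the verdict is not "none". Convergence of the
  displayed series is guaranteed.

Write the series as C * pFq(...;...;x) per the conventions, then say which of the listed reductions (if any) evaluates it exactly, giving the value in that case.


x = \frac{4}{7} here; the reduced form reads 2F1, upper {\frac{5}{4}, \frac{7}{4}}, lower {2}, C = \frac{1}{6}. Verdict: no listed reduction: x = \frac{4}{7} and upper {\frac{5}{4}, \frac{7}{4}} fail every I1-I6 pattern.

The tell: t_0 being \frac{1}{6}, the running product (prefactor 1/6) telescopes to a rising factorial.
Step ratio: r(k) = \frac{4}{7} * (k+\frac{5}{4}) (k+\frac{7}{4}) / [(k+2) (k+1)] - poly over poly, x = \frac{4}{7} from leading terms; C = \frac{1}{6} at k = 0.


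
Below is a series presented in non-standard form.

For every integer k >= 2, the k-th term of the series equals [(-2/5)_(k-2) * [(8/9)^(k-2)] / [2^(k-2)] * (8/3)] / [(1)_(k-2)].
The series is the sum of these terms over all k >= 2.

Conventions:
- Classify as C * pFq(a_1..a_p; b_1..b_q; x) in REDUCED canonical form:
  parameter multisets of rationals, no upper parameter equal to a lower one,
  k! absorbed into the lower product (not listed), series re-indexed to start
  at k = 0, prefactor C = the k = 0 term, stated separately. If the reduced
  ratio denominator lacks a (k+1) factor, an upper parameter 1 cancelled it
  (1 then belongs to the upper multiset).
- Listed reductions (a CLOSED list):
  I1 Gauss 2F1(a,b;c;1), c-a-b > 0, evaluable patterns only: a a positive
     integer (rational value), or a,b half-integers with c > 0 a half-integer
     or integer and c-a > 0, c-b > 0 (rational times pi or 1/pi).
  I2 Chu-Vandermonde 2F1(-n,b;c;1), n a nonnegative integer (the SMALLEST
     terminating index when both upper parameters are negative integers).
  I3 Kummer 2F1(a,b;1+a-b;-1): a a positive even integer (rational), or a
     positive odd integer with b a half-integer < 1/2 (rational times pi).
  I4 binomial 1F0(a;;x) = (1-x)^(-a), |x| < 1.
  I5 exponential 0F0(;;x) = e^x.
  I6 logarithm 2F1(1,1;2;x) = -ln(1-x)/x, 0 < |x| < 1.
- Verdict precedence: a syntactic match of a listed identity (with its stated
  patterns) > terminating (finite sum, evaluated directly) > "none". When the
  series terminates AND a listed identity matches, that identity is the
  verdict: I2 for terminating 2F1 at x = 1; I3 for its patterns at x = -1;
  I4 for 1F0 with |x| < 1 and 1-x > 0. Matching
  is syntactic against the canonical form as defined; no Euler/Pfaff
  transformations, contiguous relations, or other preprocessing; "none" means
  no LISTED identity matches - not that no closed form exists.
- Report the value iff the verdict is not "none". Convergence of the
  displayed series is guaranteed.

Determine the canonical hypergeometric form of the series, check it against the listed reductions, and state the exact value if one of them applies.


Classification (C = 8/3): 1F0 with upper {-2/5}, lower {-}, argument x = 4/9. Verdict: the binomial series (I4) fires (the 1F0 binomial series: exponent 2/5, x = 4/9). Value: (8/3) * (5/9)^(2/5).

Structural cue: t_0 being 8/3, the two k-th powers (C = 8/3, x = 4/9) combine into one argument.
Adjacent-term ratio: r(k) = (4/9) * (k-2/5) / [(k+1)] - rational in k. x = (4/9); t_0 = 8/3; negate the roots.


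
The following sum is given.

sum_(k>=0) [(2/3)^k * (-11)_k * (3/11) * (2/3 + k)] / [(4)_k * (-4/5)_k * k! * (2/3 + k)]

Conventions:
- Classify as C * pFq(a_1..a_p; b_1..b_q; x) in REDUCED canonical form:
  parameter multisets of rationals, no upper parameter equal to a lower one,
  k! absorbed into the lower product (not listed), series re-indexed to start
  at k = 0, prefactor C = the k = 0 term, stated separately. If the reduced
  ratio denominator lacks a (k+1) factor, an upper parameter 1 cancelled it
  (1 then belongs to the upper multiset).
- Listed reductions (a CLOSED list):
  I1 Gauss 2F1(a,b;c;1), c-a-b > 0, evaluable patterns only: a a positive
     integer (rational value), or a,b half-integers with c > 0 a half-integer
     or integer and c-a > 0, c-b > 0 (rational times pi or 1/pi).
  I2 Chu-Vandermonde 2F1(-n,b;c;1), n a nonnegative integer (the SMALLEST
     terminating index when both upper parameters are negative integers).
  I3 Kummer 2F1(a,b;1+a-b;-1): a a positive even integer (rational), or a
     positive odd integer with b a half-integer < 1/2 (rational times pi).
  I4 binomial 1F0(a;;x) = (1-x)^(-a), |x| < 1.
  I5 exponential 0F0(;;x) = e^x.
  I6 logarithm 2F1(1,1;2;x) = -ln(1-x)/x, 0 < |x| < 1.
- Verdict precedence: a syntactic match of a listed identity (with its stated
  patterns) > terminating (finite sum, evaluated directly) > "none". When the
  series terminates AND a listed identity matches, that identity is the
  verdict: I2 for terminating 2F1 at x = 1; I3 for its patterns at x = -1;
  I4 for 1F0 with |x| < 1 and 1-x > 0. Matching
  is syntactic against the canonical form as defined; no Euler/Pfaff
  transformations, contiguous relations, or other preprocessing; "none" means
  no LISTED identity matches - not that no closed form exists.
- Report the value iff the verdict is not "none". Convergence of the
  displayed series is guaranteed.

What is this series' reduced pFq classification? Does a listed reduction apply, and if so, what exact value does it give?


The series (x = 2/3) is 1F2: upper {-11}, lower {-4/5, 4}, prefactor 3/11. Verdict: terminating. (-11)_k vanishes past k = 11, leaving a 12-term sum, computed directly. Value: -1734521972270458897859/2647269207302580951552.

Key step: from the first term 3/11: the factor k + 2/3 cancels (top and bottom), leaving C = 3/11, x = 2/3.
Ratio: r(k) = (2/3) * (k-11) / [(k-4/5) (k+4) (k+1)] - rational in k. x = (2/3); t_0 = 3/11; negate the roots.


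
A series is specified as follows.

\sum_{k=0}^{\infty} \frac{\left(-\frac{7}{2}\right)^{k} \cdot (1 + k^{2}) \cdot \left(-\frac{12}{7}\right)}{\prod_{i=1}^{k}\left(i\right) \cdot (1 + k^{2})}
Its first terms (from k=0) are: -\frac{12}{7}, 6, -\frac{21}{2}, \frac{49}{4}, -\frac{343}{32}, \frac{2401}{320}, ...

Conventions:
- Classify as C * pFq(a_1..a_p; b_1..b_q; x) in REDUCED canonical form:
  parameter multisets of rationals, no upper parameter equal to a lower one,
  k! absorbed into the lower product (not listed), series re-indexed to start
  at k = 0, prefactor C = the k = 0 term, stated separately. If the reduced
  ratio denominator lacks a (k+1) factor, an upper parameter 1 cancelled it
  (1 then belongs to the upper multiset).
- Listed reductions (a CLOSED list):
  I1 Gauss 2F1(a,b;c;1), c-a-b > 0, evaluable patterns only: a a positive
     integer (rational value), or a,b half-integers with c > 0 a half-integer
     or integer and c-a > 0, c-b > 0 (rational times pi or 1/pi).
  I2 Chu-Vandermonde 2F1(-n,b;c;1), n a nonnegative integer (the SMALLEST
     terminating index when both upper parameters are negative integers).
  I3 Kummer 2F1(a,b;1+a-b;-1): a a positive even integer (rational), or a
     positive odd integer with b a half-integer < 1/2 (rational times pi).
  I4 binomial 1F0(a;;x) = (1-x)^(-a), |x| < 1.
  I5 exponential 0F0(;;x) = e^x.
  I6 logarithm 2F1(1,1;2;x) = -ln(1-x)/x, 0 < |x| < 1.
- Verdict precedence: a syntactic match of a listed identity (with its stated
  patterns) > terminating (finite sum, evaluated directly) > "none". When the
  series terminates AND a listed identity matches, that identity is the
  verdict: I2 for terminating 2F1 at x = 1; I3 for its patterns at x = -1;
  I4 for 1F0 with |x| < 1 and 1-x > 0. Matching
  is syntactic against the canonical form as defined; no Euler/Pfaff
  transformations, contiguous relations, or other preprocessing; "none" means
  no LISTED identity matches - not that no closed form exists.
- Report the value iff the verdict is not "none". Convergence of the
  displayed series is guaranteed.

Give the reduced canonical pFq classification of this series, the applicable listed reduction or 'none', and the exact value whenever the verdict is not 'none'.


With C = -\frac{12}{7}: the canonical form is 0F0(-; -; -\frac{7}{2}). Verdict: this is the I5 exponential reduction (the 0F0 exponential series at x = -\frac{7}{2}). Exact value: \left(-\frac{12}{7}\right) \cdot e^{-\frac{7}{2}}.

First insight: x = -\frac{7}{2} and the factor k^2 + 1 cancels (top and bottom), leaving C = -12/7.
Term ratio: r(k) = -\frac{7}{2} * 1 / [(k+1)] - rational; roots negated = parameters, x = -\frac{7}{2}, C = -\frac{12}{7}.


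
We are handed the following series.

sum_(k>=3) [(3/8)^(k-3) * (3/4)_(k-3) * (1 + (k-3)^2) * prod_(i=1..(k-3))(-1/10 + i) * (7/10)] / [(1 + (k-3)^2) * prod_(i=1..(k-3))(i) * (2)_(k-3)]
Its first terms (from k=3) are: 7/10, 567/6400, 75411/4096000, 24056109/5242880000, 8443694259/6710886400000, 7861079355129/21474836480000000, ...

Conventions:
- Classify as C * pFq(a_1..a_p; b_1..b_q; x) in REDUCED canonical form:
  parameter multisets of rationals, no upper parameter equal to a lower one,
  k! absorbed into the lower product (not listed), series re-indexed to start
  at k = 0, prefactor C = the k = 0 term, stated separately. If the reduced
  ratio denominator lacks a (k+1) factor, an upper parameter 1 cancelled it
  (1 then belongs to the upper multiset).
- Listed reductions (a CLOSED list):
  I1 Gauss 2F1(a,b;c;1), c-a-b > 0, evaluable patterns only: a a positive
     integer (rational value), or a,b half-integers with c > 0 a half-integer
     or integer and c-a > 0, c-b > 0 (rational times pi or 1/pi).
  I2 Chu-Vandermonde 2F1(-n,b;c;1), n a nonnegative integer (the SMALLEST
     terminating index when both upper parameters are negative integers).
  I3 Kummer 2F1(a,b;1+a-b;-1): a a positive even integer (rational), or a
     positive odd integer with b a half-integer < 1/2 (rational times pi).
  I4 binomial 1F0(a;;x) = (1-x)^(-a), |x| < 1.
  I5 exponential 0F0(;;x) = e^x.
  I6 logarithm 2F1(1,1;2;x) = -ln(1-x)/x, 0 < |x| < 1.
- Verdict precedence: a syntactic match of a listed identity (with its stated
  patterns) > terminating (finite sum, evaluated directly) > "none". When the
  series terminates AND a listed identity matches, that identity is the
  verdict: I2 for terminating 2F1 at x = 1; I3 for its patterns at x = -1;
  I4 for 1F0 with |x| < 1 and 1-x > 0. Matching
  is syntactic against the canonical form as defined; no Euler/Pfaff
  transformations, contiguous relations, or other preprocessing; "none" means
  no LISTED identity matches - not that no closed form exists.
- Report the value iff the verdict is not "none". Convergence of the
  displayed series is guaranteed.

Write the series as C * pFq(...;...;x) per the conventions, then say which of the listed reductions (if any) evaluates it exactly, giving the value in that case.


Canonical form: C = 7/10 times 2F1 with upper {3/4, 9/10}, lower {2}, x = 3/8. Verdict: none - at argument 3/8 the multisets {3/4, 9/10} ; {2} match no listed identity.

First insight: from the first term 7/10: the running product (prefactor 7/10) telescopes to a rising factorial.
Term ratio: r(k) = (3/8) * (k+3/4) (k+9/10) / [(k+2) (k+1)] ; factor over Q: parameters, x = (3/8), and C = 7/10.


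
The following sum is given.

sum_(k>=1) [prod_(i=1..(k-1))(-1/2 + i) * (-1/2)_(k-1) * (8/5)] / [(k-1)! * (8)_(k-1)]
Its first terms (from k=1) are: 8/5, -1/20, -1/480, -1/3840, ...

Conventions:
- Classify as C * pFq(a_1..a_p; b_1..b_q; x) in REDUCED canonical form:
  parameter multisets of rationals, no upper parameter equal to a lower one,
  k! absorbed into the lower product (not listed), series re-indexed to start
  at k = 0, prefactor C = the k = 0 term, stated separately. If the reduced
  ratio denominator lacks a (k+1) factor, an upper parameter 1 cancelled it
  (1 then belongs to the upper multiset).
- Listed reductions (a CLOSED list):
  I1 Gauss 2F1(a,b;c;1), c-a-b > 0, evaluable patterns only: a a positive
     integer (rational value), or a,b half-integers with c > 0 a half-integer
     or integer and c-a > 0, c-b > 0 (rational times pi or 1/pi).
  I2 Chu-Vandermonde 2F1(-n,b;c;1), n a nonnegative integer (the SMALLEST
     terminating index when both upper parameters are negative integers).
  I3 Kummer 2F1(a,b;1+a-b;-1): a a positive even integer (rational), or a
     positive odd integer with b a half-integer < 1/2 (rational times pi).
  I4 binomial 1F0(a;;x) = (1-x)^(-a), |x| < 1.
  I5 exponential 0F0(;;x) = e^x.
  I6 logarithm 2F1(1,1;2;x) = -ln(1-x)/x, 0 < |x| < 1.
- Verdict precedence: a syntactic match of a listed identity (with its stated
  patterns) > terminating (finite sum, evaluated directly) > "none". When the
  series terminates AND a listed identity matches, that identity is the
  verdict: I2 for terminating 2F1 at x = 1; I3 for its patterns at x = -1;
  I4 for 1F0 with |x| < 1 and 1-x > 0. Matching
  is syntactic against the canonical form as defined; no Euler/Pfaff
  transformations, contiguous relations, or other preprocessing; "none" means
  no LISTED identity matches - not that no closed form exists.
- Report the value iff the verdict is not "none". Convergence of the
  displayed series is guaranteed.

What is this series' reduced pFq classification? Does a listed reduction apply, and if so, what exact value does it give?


x = 1 here; the reduced form reads 2F1, upper {-1/2, 1/2}, lower {8}, C = 8/5. Verdict at x = 1: Gauss's theorem I1 (half-integer case) matches (x = 1; upper {-1/2, 1/2} half-integers, c = 8 in the evaluable pattern). Exact value: (67108864/13803075) / pi.

Structural cue: from the first term 8/5: the running product (C = 8/5) telescopes to a rising factorial.
Consecutive-term ratio: r(k) = 1 * (k-1/2) (k+1/2) / [(k+8) (k+1)] - poly over poly, x = 1 from leading terms; C = 8/5 at k = 0.


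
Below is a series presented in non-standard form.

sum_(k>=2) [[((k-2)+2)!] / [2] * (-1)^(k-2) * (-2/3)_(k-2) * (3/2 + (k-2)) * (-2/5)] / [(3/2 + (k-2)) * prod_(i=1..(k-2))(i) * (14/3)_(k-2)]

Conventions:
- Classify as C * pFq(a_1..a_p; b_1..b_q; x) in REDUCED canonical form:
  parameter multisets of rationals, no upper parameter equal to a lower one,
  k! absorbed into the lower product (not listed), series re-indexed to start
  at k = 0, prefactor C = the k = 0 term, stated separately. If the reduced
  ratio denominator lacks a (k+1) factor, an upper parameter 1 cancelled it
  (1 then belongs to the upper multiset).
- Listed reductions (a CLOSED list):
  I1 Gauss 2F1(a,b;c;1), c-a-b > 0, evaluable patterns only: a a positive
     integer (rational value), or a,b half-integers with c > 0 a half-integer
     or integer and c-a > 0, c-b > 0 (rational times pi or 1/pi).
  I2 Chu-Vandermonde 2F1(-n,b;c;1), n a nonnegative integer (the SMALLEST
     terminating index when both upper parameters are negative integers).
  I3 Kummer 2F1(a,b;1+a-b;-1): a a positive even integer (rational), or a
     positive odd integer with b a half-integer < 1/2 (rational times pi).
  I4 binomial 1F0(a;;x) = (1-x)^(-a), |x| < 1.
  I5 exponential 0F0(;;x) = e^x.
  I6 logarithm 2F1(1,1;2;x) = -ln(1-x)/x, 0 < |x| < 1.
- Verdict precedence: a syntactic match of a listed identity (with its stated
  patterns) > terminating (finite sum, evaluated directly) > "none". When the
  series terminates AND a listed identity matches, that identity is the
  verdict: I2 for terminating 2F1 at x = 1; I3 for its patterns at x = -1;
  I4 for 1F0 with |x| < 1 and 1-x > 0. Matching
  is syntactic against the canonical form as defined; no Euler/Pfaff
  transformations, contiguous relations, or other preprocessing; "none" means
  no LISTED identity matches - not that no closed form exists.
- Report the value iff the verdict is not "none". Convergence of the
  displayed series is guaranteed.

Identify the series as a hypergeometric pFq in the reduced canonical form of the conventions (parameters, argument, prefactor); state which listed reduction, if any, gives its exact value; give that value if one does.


Prefactor -2/5, argument -1: 2F1 with upper {-2/3, 3} over lower {14/3}. Verdict: none. A 2F1 with upper {-2/3, 3} fits none of I1-I6 at x = -1; the sum runs forever.

Key observation: t_0 = -2/5 here, and the product of the first k integers (C = -2/5, x = -1) is k!.
Step ratio: r(k) = (-1) * (k-2/3) (k+3) / [(k+14/3) (k+1)] - poly over poly, x = (-1) from leading terms; C = -2/5 at k = 0.


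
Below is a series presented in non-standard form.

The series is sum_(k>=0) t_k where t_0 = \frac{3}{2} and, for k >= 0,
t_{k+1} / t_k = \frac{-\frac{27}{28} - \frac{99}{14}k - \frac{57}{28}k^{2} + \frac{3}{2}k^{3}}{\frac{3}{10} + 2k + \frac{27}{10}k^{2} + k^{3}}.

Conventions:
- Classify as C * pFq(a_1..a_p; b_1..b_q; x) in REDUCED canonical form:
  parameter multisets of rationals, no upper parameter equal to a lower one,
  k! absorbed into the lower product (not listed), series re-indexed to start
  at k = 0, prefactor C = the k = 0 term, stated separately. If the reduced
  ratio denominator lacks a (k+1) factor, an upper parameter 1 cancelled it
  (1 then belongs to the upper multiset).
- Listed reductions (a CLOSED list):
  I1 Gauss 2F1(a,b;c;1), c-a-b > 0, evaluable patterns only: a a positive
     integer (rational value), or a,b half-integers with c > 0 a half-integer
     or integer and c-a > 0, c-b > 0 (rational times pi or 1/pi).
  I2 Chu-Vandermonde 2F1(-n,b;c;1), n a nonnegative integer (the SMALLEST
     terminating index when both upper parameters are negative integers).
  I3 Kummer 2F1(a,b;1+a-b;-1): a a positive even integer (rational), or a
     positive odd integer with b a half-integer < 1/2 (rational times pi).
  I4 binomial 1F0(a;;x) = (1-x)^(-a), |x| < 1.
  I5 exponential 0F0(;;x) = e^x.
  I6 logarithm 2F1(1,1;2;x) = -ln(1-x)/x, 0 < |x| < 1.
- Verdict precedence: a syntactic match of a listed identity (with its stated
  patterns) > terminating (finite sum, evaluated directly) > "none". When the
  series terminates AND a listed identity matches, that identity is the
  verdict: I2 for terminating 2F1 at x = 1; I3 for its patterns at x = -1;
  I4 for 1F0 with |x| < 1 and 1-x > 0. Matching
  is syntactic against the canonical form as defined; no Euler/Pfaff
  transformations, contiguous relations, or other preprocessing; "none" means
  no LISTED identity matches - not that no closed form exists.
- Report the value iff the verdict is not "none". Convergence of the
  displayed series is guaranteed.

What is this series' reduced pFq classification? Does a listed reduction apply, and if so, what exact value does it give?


Prefactor \frac{3}{2}, argument \frac{3}{2}: 2F1 with upper {-3, \frac{1}{7}} over lower {\frac{1}{5}}. Verdict: terminating - upper -3 stops the sum at k = 3; the 4 terms are added exactly. Its exact value is \frac{1599}{7546}.

Structural cue: t_0 being \frac{3}{2}, the expanded ratio factors over Q; C = 3/2, roots give parameters.
Adjacent-term ratio: r(k) = \frac{3}{2} * (k-3) (k+\frac{1}{7}) / [(k+\frac{1}{5}) (k+1)] ; factor over Q: parameters, x = \frac{3}{2}, and C = \frac{3}{2}.


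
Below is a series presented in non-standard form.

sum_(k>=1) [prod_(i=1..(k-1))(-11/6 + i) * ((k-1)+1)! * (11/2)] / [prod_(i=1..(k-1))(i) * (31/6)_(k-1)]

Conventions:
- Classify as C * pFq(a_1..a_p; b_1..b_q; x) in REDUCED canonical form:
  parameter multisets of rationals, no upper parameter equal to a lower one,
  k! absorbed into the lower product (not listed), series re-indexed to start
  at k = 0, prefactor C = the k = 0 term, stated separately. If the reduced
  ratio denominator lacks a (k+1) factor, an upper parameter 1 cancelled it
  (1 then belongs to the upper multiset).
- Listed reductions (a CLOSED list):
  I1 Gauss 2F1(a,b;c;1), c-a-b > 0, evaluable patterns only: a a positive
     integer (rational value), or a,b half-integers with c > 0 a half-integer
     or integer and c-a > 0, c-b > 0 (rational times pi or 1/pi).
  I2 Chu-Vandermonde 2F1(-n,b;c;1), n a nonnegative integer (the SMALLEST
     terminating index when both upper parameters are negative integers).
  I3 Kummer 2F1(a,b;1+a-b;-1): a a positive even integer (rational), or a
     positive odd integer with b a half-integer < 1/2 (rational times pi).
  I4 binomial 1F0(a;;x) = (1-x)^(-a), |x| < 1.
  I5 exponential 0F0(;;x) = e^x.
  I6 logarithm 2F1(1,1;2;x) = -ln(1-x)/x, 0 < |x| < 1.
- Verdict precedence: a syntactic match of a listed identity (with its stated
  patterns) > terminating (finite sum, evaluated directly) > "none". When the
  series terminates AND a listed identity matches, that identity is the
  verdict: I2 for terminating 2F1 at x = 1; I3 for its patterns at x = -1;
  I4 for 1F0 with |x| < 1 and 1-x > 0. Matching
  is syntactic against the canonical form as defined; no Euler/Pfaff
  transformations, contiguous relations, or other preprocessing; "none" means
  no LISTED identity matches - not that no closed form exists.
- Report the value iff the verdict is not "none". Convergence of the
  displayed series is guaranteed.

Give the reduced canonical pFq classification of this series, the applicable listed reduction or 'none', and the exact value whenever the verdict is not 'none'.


Classification (C = 11/2): 2F1 with upper {-5/6, 2}, lower {31/6}, argument x = 1. Verdict: Gauss (I1, integer-parameter pattern) matches (x = 1: the Gamma ratio telescopes since c-a-b = 4 > 0 and a = 2 in Z>0). Value: 1045/288.

Key step: from the first term 11/2: the product of the first k integers (C = 11/2, x = 1) is k!.
Step ratio: r(k) = 1 * (k-5/6) (k+2) / [(k+31/6) (k+1)] - rational; roots negated = parameters, x = 1, C = 11/2.


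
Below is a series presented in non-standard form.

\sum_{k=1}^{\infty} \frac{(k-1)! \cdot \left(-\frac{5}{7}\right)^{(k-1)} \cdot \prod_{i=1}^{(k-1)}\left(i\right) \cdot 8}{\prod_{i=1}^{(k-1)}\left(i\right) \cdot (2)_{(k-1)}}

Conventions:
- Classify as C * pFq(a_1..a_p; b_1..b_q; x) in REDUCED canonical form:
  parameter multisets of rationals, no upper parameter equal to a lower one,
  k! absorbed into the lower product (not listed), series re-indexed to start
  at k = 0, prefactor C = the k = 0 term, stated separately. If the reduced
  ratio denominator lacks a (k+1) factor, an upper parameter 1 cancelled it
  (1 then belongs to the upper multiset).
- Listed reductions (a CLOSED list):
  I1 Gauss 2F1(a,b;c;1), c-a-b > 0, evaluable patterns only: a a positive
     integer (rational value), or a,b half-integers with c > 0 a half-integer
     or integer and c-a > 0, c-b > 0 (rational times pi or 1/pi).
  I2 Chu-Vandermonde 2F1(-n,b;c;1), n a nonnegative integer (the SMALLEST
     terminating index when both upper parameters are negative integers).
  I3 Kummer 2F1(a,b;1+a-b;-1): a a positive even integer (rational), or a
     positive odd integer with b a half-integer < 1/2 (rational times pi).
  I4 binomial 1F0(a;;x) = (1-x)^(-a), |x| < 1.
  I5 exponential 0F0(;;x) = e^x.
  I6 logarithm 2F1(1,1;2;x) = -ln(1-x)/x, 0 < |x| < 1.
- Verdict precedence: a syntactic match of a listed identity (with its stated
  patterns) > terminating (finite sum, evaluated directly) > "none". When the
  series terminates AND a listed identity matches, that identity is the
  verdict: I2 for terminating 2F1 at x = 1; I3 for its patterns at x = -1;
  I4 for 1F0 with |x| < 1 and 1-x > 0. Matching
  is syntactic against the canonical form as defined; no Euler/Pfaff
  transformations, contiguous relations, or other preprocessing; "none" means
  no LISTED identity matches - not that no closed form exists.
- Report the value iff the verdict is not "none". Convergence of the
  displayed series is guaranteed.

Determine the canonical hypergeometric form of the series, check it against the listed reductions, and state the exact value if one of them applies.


With C = 8: the canonical form is 2F1(1, 1; 2; -\frac{5}{7}). Verdict: logarithm (I6) applies (the logarithm: parameters (1,1;2), x = -\frac{5}{7}). Hence: \frac{56}{5} \cdot \ln\left(\frac{12}{7}\right).

Key step: from the first term 8: the factorial ratio (C = 8, x = -5/7) (k+a-1)!/(a-1)! is a rising factorial (a)_k.
Step ratio: r(k) = -\frac{5}{7} * (k+1) (k+1) / [(k+2) (k+1)] ; factor over Q: parameters, x = -\frac{5}{7}, and C = 8.


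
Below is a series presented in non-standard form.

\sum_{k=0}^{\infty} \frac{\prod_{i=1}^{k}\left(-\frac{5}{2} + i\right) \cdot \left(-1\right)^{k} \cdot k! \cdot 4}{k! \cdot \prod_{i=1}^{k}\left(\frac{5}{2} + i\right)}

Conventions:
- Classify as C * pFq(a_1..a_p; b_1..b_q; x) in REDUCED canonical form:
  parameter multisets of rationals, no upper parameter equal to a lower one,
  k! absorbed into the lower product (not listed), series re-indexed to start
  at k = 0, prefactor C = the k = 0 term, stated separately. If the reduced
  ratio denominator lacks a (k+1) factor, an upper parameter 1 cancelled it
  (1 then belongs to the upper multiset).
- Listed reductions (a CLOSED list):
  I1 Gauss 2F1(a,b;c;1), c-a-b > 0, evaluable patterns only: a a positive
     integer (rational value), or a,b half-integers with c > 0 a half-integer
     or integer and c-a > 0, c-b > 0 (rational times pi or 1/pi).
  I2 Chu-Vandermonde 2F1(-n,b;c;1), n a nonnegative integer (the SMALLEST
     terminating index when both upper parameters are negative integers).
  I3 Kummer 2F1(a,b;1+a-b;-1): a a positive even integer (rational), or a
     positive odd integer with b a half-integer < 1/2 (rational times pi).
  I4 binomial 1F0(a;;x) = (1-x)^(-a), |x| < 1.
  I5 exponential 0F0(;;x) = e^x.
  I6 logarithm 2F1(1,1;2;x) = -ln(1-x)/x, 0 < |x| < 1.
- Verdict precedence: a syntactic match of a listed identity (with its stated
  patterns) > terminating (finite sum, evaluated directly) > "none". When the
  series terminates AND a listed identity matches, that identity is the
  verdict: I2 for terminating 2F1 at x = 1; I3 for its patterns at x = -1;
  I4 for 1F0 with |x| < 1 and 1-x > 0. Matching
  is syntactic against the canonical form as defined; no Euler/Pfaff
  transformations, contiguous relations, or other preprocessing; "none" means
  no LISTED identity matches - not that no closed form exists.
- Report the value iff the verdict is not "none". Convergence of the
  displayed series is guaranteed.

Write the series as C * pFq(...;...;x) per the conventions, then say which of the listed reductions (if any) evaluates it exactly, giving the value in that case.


This is 4 * 2F1(-\frac{3}{2}, 1; \frac{7}{2}; -1) in reduced canonical form. Verdict: Kummer (I3) fires (x = -1; c = \frac{7}{2} equals 1+a-b for upper {-\frac{3}{2}, 1}: listed pattern). Hence: \frac{15}{8} \cdot \pi.

First insight: x = -1 and the factorial ratio (C = 4, x = -1) (k+a-1)!/(a-1)! is a rising factorial (a)_k.
Step ratio: r(k) = -1 * (k-\frac{3}{2}) (k+1) / [(k+\frac{7}{2}) (k+1)] - rational; roots negated = parameters, x = -1, C = 4.


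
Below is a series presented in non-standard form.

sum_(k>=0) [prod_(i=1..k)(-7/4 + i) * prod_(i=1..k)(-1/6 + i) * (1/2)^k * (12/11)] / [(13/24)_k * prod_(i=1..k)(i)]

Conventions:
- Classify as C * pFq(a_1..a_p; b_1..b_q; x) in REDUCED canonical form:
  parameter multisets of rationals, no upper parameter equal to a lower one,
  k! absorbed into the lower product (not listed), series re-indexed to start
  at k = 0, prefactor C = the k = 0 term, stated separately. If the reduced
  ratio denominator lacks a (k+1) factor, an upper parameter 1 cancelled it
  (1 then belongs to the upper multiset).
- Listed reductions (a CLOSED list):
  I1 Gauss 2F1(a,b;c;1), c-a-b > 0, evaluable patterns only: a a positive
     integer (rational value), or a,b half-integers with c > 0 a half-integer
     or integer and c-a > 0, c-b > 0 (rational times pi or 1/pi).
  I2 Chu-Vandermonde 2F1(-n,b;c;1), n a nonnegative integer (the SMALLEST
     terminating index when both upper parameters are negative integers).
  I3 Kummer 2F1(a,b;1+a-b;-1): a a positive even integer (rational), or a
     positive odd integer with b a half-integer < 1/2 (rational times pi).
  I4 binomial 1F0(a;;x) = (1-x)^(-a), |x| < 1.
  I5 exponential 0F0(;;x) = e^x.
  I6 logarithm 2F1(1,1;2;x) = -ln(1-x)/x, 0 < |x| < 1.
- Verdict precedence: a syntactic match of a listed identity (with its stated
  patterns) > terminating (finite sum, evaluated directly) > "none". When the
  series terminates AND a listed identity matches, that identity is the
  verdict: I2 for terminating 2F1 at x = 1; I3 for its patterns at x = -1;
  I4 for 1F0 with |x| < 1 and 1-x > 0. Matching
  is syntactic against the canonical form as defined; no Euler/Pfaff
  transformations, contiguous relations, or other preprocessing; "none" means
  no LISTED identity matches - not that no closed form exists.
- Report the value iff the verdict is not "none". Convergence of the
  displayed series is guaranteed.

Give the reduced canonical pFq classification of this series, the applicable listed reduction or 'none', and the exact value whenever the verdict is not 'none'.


This is 12/11 * 2F1(-3/4, 5/6; 13/24; 1/2) in reduced canonical form. Verdict: no listed reduction: x = 1/2 and upper {-3/4, 5/6} fail every I1-I6 pattern.

Key observation: with t_0 = 12/11, the running product (C = 12/11) telescopes to a rising factorial.
Consecutive-term ratio: r(k) = (1/2) * (k-3/4) (k+5/6) / [(k+13/24) (k+1)] ; factor over Q: parameters, x = (1/2), and C = 12/11.


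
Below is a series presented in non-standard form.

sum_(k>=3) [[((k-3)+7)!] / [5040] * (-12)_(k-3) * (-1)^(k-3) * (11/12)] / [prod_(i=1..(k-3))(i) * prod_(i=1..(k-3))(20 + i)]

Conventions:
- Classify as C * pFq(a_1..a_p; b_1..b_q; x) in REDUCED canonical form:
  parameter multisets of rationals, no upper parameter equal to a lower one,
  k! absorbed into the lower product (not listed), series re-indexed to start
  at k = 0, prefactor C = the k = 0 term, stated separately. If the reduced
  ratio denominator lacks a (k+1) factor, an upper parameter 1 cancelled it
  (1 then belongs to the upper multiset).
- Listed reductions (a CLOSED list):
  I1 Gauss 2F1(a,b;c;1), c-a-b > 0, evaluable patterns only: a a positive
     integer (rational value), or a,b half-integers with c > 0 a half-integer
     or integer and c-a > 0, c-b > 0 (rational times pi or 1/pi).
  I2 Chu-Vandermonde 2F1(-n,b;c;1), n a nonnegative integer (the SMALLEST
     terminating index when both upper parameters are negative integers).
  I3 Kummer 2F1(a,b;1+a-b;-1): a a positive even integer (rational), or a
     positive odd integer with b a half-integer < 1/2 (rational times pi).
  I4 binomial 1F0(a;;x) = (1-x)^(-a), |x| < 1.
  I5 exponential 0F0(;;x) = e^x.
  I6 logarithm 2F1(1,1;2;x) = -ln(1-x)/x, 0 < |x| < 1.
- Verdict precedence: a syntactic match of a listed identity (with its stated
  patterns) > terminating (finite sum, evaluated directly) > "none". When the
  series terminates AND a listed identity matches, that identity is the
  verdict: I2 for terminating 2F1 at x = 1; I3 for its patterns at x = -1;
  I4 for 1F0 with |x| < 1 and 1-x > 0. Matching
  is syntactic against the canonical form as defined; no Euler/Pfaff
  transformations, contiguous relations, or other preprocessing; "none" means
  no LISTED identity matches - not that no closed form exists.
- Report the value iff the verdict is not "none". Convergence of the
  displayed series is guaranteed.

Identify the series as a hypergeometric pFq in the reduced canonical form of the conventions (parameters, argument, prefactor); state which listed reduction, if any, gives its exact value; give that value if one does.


The series (x = -1) is 2F1: upper {-12, 8}, lower {21}, prefactor 11/12. Verdict: Kummer (I3) applies (x = -1; c = 21 equals 1+a-b for upper {-12, 8}: listed pattern). Its exact value is 3553/56.

Structural cue: from the first term 11/12: the factorial ratio (C = 11/12, x = -1) (k+a-1)!/(a-1)! is a rising factorial (a)_k.
Step ratio: r(k) = (-1) * (k-12) (k+8) / [(k+21) (k+1)] - rational in k. x = (-1); t_0 = 11/12; negate the roots.
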